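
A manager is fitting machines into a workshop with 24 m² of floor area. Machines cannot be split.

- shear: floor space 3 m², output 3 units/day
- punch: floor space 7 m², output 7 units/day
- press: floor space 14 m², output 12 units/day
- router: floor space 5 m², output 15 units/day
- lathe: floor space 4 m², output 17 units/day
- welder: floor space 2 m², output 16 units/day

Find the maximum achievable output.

This is a 0-1 knapsack instance.
shear + router + lathe + welder: floor space 3 + 5 + 4 + 2 = 14 ≤ 24, output 3 + 15 + 17 + 16 = 51.
shear + punch + router + lathe + welder: floor space 3 + 7 + 5 + 4 + 2 = 21 ≤ 24, output 3 + 7 + 15 + 17 + 16 = 58.
punch + router + lathe + welder: floor space 7 + 5 + 4 + 2 = 18 ≤ 24, output 7 + 15 + 17 + 16 = 55.
Best is shear, punch, router, lathe, and welder with total output 58.

58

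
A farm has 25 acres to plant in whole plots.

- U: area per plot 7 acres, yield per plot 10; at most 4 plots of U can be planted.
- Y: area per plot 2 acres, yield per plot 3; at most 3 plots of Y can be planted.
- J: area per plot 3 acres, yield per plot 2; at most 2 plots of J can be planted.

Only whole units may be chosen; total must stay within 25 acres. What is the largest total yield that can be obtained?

36

Take 3×U and 2×Y: area 25 ≤ 25, yield 3·10 + 2·3 = 36.
No other integer combination yields more.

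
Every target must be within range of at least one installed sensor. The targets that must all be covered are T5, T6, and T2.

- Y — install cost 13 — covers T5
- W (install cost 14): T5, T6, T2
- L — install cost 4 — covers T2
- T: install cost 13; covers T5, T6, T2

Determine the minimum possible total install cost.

13

T alone covers T5, T6, T2 — every target.
Total install cost: 13.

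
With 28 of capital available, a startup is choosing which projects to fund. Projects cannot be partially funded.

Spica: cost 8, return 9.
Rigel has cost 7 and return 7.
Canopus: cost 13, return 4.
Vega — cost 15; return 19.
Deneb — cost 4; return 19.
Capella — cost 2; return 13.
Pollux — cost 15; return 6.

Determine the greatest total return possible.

58

This is an integer program with binary decision variables.
Allowing fractional choices, the relaxed optimum would be about 58.9, but projects are indivisible.
Spica + Rigel + Deneb + Capella: cost 8 + 7 + 4 + 2 = 21 ≤ 28, return 9 + 7 + 19 + 13 = 48.
Vega + Deneb + Capella: cost 15 + 4 + 2 = 21 ≤ 28, return 19 + 19 + 13 = 51.
Rigel + Vega + Deneb + Capella: cost 7 + 15 + 4 + 2 = 28 ≤ 28, return 7 + 19 + 19 + 13 = 58.
Best is Rigel, Vega, Deneb, and Capella with total return 58.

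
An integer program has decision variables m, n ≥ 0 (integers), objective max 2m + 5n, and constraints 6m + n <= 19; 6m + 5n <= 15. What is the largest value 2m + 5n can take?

15

(m,n)=(0,3): 6·0+1·3=3≤19, 6·0+5·3=15≤15, objective 15.
(m,n)=(0,2): 6·0+1·2=2≤19, 6·0+5·2=10≤15, objective 10.
No feasible integer point exceeds 15.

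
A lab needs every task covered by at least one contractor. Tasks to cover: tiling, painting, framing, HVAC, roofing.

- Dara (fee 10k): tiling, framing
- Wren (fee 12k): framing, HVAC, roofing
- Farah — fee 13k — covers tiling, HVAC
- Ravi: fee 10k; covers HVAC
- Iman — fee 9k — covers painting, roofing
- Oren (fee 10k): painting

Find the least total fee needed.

29

This is a weighted set-cover instance.
The greedy cost-per-new-task heuristic would pick Wren, Iman, and Dara for 31, but a cheaper cover exists.
Choose Dara, Ravi, and Iman: together they cover tiling, painting, framing, HVAC, roofing — every task.
Total fee: 10 + 10 + 9 = 29.
No cover costs less than 29.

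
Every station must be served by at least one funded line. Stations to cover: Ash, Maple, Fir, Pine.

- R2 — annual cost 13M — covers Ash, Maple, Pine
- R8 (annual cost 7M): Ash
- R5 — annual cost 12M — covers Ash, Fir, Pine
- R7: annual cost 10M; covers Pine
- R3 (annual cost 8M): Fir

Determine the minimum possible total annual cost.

21

The greedy cost-per-new-station heuristic would pick R5 and R2 for 25, but a cheaper cover exists.
Choose R2 and R3: together they cover Ash, Maple, Fir, Pine — every station.
Total annual cost: 13 + 8 = 21.
No cover costs less than 21.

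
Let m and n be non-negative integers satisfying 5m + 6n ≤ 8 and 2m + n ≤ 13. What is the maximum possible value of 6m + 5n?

6

Relaxing integrality, the LP optimum is 9.60 at (m,n) = (1.6, 0), which is not an integer point.
(m,n)=(1,0): 5·1+6·0=5≤8, 2·1+1·0=2≤13, objective 6.
(m,n)=(0,1): 5·0+6·1=6≤8, 2·0+1·1=1≤13, objective 5.
(m,n)=(0,0): 5·0+6·0=0≤8, 2·0+1·0=0≤13, objective 0.
Maximum is 6 at (m,n)=(1,0).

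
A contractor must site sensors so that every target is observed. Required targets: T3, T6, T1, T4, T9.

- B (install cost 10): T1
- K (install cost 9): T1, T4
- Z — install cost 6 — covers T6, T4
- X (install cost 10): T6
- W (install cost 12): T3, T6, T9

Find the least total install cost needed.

Choose K and W: together they cover T3, T6, T1, T4, T9 — every target.
Total install cost: 9 + 12 = 21.

21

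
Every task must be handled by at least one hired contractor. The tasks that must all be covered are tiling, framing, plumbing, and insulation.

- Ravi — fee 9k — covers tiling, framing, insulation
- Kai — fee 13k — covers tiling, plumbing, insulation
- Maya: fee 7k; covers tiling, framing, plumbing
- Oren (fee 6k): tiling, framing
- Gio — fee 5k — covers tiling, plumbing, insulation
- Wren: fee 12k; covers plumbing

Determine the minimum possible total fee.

11

Choose Oren and Gio: together they cover tiling, framing, plumbing, insulation — every task.
Total fee: 6 + 5 = 11.
No cover costs less than 11.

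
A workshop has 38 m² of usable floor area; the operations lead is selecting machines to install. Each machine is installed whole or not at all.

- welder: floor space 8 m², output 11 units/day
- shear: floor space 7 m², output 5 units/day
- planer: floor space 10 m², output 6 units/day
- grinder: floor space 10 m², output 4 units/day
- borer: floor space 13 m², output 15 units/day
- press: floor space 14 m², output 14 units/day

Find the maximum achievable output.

40

Allowing fractional choices, the relaxed optimum would be about 42.1, but machines are indivisible.
welder + borer + press: floor space 8 + 13 + 14 = 35 ≤ 38, output 11 + 15 + 14 = 40.
welder + shear + planer + borer: floor space 8 + 7 + 10 + 13 = 38 ≤ 38, output 11 + 5 + 6 + 15 = 37.
planer + borer + press: floor space 10 + 13 + 14 = 37 ≤ 38, output 6 + 15 + 14 = 35.
Best is welder, borer, and press with total output 40.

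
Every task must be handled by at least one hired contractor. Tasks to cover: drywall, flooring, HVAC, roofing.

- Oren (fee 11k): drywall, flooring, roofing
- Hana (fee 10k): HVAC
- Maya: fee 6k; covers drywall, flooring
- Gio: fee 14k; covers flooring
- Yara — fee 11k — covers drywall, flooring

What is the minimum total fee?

21

The greedy cost-per-new-task heuristic would pick Maya, Hana, and Oren for 27, but a cheaper cover exists.
Choose Oren and Hana: together they cover drywall, flooring, HVAC, roofing — every task.
Total fee: 11 + 10 = 21.
No cover costs less than 21.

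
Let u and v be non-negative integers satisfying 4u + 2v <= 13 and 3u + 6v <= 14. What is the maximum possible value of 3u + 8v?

The continuous relaxation peaks at (0, 2.33) with value 18.67; rounding to a feasible lattice point costs some objective.
(u,v)=(0,2): 4·0+2·2=4≤13, 3·0+6·2=12≤14, objective 16.
(u,v)=(1,1): 4·1+2·1=6≤13, 3·1+6·1=9≤14, objective 11.
(u,v)=(0,1): 4·0+2·1=2≤13, 3·0+6·1=6≤14, objective 8.
No feasible integer point exceeds 16.

16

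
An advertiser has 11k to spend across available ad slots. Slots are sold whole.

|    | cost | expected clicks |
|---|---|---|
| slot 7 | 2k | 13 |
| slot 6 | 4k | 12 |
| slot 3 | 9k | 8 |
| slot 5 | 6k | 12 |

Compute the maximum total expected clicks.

Treat it as a binary knapsack problem.
Take slot 7 and slot 6: cost 2 + 4 = 6 ≤ 11, expected clicks 13 + 12 = 25.
No feasible combination exceeds this.

25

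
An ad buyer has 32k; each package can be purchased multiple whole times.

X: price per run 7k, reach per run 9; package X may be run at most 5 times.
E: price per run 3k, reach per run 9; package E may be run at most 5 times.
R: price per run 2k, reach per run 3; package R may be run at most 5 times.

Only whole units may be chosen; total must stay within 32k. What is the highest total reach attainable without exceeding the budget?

69

1×X, 5×E, and 4×R: price 30 ≤ 32, reach 1·9 + 5·9 + 4·3 = 66.
1×X, 5×E, and 5×R: price 32 ≤ 32, reach 1·9 + 5·9 + 5·3 = 69.
Best is 69.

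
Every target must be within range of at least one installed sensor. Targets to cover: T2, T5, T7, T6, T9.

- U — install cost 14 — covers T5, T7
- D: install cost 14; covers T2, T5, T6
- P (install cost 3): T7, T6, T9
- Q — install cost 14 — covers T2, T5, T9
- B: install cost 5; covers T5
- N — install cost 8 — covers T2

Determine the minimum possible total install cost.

Choose P, B, and N: together they cover T2, T5, T7, T6, T9 — every target.
Total install cost: 3 + 5 + 8 = 16.
No cover costs less than 16.

16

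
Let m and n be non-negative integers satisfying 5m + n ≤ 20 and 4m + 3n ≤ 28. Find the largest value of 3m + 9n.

81

The continuous relaxation peaks at (0, 9.33) with value 84.00; rounding to a feasible lattice point costs some objective.
(m,n)=(0,9): 5·0+1·9=9≤20, 4·0+3·9=27≤28, objective 81.
(m,n)=(1,8): 5·1+1·8=13≤20, 4·1+3·8=28≤28, objective 75.
(m,n)=(0,8): 5·0+1·8=8≤20, 4·0+3·8=24≤28, objective 72.
No feasible integer point exceeds 81.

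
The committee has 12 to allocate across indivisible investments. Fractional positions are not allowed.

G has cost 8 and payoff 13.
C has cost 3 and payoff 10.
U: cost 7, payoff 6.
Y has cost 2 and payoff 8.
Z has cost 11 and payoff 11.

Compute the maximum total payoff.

24

Allowing fractional choices, the relaxed optimum would be about 29.4, but investments are indivisible.
C + U + Y: cost 3 + 7 + 2 = 12 ≤ 12, payoff 10 + 6 + 8 = 24.
G + C: cost 8 + 3 = 11 ≤ 12, payoff 13 + 10 = 23.
Best is C, U, and Y with total payoff 24.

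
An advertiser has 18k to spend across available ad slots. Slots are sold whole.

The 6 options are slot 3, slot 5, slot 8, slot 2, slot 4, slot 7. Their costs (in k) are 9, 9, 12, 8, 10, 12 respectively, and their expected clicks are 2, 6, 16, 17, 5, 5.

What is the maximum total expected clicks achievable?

This is a 0-1 knapsack instance.
slot 5 + slot 2: cost 9 + 8 = 17 ≤ 18, expected clicks 6 + 17 = 23.
slot 2 + slot 4: cost 8 + 10 = 18 ≤ 18, expected clicks 17 + 5 = 22.
slot 3 + slot 2: cost 9 + 8 = 17 ≤ 18, expected clicks 2 + 17 = 19.
Best is slot 5 and slot 2 with total expected clicks 23.

23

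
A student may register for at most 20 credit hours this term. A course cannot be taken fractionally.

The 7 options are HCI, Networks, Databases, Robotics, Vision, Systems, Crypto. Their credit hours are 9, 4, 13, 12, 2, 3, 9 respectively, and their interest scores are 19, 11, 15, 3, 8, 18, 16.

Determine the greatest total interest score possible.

Allowing fractional choices, the relaxed optimum would be about 59.6, but courses are indivisible.
HCI + Networks + Vision + Systems: credit hours 9 + 4 + 2 + 3 = 18 ≤ 20, interest score 19 + 11 + 8 + 18 = 56.
Networks + Vision + Systems + Crypto: credit hours 4 + 2 + 3 + 9 = 18 ≤ 20, interest score 11 + 8 + 18 + 16 = 53.
Best is HCI, Networks, Vision, and Systems with total interest score 56.

56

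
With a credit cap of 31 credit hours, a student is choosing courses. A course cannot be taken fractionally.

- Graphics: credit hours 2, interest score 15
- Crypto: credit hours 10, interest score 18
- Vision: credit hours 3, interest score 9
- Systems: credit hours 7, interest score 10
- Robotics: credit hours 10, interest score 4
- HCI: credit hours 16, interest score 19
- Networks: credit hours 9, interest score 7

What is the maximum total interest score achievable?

61

Graphics + Vision + Systems + HCI: credit hours 2 + 3 + 7 + 16 = 28 ≤ 31, interest score 15 + 9 + 10 + 19 = 53.
Graphics + Crypto + Vision + HCI: credit hours 2 + 10 + 3 + 16 = 31 ≤ 31, interest score 15 + 18 + 9 + 19 = 61.
Graphics + Crypto + Vision + Systems + Networks: credit hours 2 + 10 + 3 + 7 + 9 = 31 ≤ 31, interest score 15 + 18 + 9 + 10 + 7 = 59.
Best is Graphics, Crypto, Vision, and HCI with total interest score 61.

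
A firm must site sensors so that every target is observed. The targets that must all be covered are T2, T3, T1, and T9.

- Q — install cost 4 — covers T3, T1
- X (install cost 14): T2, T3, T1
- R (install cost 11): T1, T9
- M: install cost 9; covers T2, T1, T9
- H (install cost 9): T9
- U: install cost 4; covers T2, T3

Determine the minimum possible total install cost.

Choose Q and M: together they cover T2, T3, T1, T9 — every target.
Total install cost: 4 + 9 = 13.

13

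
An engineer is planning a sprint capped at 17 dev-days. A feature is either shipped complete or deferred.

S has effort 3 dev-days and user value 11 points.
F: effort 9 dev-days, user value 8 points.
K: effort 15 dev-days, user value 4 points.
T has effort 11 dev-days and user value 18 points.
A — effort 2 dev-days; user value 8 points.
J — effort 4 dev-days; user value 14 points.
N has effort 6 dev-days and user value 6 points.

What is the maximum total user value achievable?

Treat it as a binary knapsack problem.
S + A + J + N: effort 3 + 2 + 4 + 6 = 15 ≤ 17, user value 11 + 8 + 14 + 6 = 39.
T + A + J: effort 11 + 2 + 4 = 17 ≤ 17, user value 18 + 8 + 14 = 40.
Best is T, A, and J with total user value 40.

40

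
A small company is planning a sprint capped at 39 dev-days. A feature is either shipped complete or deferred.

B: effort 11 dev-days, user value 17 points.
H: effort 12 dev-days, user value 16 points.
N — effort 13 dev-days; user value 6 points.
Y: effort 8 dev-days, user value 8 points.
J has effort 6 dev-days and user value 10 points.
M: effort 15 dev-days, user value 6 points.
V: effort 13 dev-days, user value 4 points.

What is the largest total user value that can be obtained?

This is an integer program with binary decision variables.
Take B, H, Y, and J: effort 11 + 12 + 8 + 6 = 37 ≤ 39, user value 17 + 16 + 8 + 10 = 51.
No other feasible combination does better.

51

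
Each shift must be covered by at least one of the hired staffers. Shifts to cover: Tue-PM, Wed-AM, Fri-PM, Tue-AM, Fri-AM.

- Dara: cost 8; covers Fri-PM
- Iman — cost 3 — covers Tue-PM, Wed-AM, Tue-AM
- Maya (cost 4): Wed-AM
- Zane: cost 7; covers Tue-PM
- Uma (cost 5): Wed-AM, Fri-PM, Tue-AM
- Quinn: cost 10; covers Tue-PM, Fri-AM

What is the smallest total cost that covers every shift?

15

This is an integer covering problem.
The greedy cost-per-new-shift heuristic would pick Iman, Uma, and Quinn for 18, but a cheaper cover exists.
Choose Uma and Quinn: together they cover Tue-PM, Wed-AM, Fri-PM, Tue-AM, Fri-AM — every shift.
Total cost: 5 + 10 = 15.
No cover costs less than 15.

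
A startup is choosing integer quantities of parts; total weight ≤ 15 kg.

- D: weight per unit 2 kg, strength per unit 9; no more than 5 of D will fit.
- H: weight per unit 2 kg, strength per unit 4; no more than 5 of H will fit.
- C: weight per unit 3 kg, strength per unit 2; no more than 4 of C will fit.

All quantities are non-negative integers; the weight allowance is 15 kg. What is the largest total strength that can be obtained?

D has the best ratio (9/2); taking only D gives at most 5×9 = 45 (stopped by the supply cap of 5).
Mixing does better — 5×D and 2×H: weight 14 ≤ 15, strength 5·9 + 2·4 = 53.

53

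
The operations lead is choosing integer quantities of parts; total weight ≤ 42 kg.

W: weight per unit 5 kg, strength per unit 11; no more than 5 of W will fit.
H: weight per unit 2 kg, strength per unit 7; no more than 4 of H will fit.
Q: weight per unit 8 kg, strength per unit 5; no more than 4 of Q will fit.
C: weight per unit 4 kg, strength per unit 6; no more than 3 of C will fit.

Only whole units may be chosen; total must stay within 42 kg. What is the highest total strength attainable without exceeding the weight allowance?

This is a bounded integer knapsack.
H has the best ratio (7/2); taking only H gives at most 4×7 = 28 (stopped by the supply cap of 4).
Mixing does better — 5×W, 4×H, and 2×C: weight 41 ≤ 42, strength 5·11 + 4·7 + 2·6 = 95.

95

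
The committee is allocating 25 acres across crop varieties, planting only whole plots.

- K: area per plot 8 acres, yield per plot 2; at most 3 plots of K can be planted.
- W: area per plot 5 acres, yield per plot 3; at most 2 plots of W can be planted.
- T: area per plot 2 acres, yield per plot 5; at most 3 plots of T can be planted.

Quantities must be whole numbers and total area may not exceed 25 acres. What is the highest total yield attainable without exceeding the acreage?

23

This is a bounded integer knapsack.
T has the best ratio (5/2); taking only T gives at most 3×5 = 15 (stopped by the supply cap of 3).
Mixing does better — 1×K, 2×W, and 3×T: area 24 ≤ 25, yield 1·2 + 2·3 + 3·5 = 23.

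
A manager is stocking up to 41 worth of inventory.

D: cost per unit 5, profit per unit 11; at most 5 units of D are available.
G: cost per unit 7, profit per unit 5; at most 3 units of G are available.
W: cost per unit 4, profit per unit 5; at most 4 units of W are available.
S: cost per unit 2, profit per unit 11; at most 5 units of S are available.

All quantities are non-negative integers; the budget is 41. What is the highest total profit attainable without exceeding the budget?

115

This is a bounded integer knapsack.
5×D and 5×S: cost 35 ≤ 41, profit 5·11 + 5·11 = 110.
5×D, 1×W, and 5×S: cost 39 ≤ 41, profit 5·11 + 1·5 + 5·11 = 115.
Best is 115.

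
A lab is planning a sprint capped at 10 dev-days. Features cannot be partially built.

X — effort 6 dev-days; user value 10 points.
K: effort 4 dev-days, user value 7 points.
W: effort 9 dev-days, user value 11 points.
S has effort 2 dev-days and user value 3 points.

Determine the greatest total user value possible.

17

X + S: effort 6 + 2 = 8 ≤ 10, user value 10 + 3 = 13.
W: effort 9 ≤ 10, user value 11.
X + K: effort 6 + 4 = 10 ≤ 10, user value 10 + 7 = 17.
Best is X and K with total user value 17.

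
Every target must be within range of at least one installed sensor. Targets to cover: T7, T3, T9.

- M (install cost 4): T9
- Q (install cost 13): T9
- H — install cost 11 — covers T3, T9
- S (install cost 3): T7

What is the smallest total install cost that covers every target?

The greedy cost-per-new-target heuristic would pick S, M, and H for 18, but a cheaper cover exists.
Choose H and S: together they cover T7, T3, T9 — every target.
Total install cost: 11 + 3 = 14.
No cover costs less than 14.

14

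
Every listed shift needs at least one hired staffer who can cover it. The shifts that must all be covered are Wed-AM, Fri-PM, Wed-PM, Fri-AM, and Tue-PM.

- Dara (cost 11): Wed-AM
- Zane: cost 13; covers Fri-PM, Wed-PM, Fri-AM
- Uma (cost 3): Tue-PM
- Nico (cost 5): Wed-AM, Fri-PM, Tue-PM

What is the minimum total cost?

Choose Zane and Nico: together they cover Wed-AM, Fri-PM, Wed-PM, Fri-AM, Tue-PM — every shift.
Total cost: 13 + 5 = 18.
No cover costs less than 18.

18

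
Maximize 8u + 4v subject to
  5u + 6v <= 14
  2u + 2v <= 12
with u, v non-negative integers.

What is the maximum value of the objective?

Relaxing integrality, the LP optimum is 22.40 at (u,v) = (2.8, 0), which is not an integer point.
(u,v)=(2,0): 5·2+6·0=10≤14, 2·2+2·0=4≤12, objective 16.
(u,v)=(1,1): 5·1+6·1=11≤14, 2·1+2·1=4≤12, objective 12.
(u,v)=(1,0): 5·1+6·0=5≤14, 2·1+2·0=2≤12, objective 8.
Maximum is 16 at (u,v)=(2,0).

16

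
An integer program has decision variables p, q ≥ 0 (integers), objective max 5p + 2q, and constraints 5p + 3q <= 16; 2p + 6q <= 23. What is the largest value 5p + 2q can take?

15

(p,q)=(3,0) is feasible, giving 15.
(p,q)=(2,1) is feasible, giving 12.
(p,q)=(2,0) is feasible, giving 10.
No feasible integer point exceeds 15.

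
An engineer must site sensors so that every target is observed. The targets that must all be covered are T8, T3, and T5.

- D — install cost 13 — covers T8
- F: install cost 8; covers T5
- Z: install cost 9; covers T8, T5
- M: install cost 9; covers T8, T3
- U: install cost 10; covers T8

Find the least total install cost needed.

Choose F and M: together they cover T8, T3, T5 — every target.
Total install cost: 8 + 9 = 17.

17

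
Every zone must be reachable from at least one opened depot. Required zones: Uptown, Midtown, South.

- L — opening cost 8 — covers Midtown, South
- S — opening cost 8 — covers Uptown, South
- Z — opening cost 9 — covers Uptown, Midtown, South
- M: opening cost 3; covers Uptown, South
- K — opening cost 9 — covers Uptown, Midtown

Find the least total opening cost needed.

This is an integer covering problem.
The greedy cost-per-new-zone heuristic would pick M and L for 11, but a cheaper cover exists.
Z alone covers Uptown, Midtown, South — every zone.
Total opening cost: 9.
No cover costs less than 9.

9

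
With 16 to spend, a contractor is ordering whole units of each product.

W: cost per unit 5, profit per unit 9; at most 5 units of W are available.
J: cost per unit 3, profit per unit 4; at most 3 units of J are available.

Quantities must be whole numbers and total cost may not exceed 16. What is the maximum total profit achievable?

27

This is a bounded integer knapsack.
W has the best ratio (9/5); taking only W gives at most 3×9 = 27 (stopped by the cost limit).
Optimal: 3×W: cost 15 ≤ 16, profit 3·9 = 27.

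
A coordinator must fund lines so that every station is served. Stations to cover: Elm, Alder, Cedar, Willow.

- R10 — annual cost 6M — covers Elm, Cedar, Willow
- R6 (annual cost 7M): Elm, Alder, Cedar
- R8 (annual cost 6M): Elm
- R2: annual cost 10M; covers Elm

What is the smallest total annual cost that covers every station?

13

Choose R10 and R6: together they cover Elm, Alder, Cedar, Willow — every station.
Total annual cost: 6 + 7 = 13.
No cover costs less than 13.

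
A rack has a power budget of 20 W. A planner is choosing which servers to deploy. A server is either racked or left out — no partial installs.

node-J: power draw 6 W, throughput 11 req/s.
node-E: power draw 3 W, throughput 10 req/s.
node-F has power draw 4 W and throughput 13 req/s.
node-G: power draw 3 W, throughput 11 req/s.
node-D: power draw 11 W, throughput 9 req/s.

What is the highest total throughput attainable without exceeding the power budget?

45

node-J + node-F + node-G: power draw 6 + 4 + 3 = 13 ≤ 20, throughput 11 + 13 + 11 = 35.
node-J + node-E + node-F + node-G: power draw 6 + 3 + 4 + 3 = 16 ≤ 20, throughput 11 + 10 + 13 + 11 = 45.
Best is node-J, node-E, node-F, and node-G with total throughput 45.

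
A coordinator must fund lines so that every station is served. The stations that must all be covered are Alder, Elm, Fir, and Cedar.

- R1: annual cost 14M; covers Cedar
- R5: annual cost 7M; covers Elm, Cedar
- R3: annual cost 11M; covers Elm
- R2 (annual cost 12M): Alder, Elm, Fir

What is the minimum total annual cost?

Choose R5 and R2: together they cover Alder, Elm, Fir, Cedar — every station.
Total annual cost: 7 + 12 = 19.
No cover costs less than 19.

19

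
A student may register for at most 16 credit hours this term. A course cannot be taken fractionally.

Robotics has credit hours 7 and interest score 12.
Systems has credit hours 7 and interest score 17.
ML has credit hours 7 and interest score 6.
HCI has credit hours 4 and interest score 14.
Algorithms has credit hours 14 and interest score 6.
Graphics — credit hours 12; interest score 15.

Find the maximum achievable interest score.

Allowing fractional choices, the relaxed optimum would be about 39.6, but courses are indivisible.
Robotics + Systems: credit hours 7 + 7 = 14 ≤ 16, interest score 12 + 17 = 29.
Systems + HCI: credit hours 7 + 4 = 11 ≤ 16, interest score 17 + 14 = 31.
HCI + Graphics: credit hours 4 + 12 = 16 ≤ 16, interest score 14 + 15 = 29.
Best is Systems and HCI with total interest score 31.

31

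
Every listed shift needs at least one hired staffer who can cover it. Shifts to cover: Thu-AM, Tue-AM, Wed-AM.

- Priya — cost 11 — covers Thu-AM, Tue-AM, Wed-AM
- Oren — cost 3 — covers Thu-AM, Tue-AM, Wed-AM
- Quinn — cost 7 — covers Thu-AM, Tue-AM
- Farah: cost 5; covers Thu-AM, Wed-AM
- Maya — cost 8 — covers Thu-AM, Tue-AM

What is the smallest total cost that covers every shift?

Oren alone covers Thu-AM, Tue-AM, Wed-AM — every shift.
Total cost: 3.

3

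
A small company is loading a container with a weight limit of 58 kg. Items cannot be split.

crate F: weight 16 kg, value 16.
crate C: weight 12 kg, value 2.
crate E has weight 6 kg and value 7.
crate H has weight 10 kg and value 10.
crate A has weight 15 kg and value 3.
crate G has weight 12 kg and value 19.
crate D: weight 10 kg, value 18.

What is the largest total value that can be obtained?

Allowing fractional choices, the relaxed optimum would be about 70.8, but items are indivisible.
crate F + crate E + crate H + crate G + crate D: weight 16 + 6 + 10 + 12 + 10 = 54 ≤ 58, value 16 + 7 + 10 + 19 + 18 = 70.
crate F + crate H + crate G + crate D: weight 16 + 10 + 12 + 10 = 48 ≤ 58, value 16 + 10 + 19 + 18 = 63.
Best is crate F, crate E, crate H, crate G, and crate D with total value 70.

70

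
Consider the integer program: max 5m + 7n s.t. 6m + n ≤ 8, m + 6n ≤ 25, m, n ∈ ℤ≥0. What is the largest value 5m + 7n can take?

28

(m,n)=(0,4) is feasible, giving 28.
(m,n)=(0,3) is feasible, giving 21.
Maximum is 28 at (m,n)=(0,4).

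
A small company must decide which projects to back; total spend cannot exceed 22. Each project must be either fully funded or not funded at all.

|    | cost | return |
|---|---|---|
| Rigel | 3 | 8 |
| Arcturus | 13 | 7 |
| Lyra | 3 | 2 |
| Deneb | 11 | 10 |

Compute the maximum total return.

20

Take Rigel, Lyra, and Deneb: cost 3 + 3 + 11 = 17 ≤ 22, return 8 + 2 + 10 = 20.
No other feasible combination does better.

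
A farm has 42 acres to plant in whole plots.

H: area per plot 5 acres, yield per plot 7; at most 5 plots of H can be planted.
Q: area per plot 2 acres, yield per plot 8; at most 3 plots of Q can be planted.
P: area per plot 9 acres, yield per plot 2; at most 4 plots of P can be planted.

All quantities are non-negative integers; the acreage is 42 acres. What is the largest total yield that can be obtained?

61

This is a bounded integer knapsack.
Take 5×H, 3×Q, and 1×P: area 40 ≤ 42, yield 5·7 + 3·8 + 1·2 = 61.
Q has the best ratio (8/2) and is taken to its limit of 3; remaining capacity is filled optimally with the others.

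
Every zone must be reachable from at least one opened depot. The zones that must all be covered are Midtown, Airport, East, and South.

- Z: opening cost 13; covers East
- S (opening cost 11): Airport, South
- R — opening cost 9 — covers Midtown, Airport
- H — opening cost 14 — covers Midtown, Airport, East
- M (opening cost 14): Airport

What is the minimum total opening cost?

The greedy cost-per-new-zone heuristic would pick R, S, and Z for 33, but a cheaper cover exists.
Choose S and H: together they cover Midtown, Airport, East, South — every zone.
Total opening cost: 11 + 14 = 25.
No cover costs less than 25.

25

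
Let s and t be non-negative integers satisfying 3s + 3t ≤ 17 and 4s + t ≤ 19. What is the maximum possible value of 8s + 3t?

35

(s,t)=(4,1): 3·4+3·1=15≤17, 4·4+1·1=17≤19, objective 35.
(s,t)=(4,0): 3·4+3·0=12≤17, 4·4+1·0=16≤19, objective 32.
No feasible integer point exceeds 35.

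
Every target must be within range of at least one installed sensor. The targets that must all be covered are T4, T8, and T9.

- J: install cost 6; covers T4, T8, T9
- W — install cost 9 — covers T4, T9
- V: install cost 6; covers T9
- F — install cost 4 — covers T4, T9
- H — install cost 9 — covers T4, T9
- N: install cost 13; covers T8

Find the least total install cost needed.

6

This is an integer covering problem.
J alone covers T4, T8, T9 — every target.
Total install cost: 6.
No cover costs less than 6.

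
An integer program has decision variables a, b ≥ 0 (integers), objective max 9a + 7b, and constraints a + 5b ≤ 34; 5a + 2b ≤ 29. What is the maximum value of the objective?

69

Relaxing integrality, the LP optimum is 73.04 at (a,b) = (3.35, 6.13), which is not an integer point.
(a,b)=(3,6): 1·3+5·6=33≤34, 5·3+2·6=27≤29, objective 69.
(a,b)=(3,5): 1·3+5·5=28≤34, 5·3+2·5=25≤29, objective 62.
(a,b)=(2,6): 1·2+5·6=32≤34, 5·2+2·6=22≤29, objective 60.
No feasible integer point exceeds 69.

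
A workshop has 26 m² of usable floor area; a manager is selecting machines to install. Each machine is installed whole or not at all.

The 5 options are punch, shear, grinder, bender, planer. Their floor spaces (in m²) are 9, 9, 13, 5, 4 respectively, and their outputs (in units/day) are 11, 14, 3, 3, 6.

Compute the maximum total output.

punch + shear + bender: floor space 9 + 9 + 5 = 23 ≤ 26, output 11 + 14 + 3 = 28.
punch + shear + planer: floor space 9 + 9 + 4 = 22 ≤ 26, output 11 + 14 + 6 = 31.
Best is punch, shear, and planer with total output 31.

31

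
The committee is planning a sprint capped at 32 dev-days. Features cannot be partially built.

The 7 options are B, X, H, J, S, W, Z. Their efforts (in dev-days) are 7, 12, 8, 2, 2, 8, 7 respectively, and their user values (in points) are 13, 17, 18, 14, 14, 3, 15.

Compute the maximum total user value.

78

Allowing fractional choices, the relaxed optimum would be about 82.5, but features are indivisible.
B + H + J + S + Z: effort 7 + 8 + 2 + 2 + 7 = 26 ≤ 32, user value 13 + 18 + 14 + 14 + 15 = 74.
X + H + J + S + Z: effort 12 + 8 + 2 + 2 + 7 = 31 ≤ 32, user value 17 + 18 + 14 + 14 + 15 = 78.
B + X + H + J + S: effort 7 + 12 + 8 + 2 + 2 = 31 ≤ 32, user value 13 + 17 + 18 + 14 + 14 = 76.
Best is X, H, J, S, and Z with total user value 78.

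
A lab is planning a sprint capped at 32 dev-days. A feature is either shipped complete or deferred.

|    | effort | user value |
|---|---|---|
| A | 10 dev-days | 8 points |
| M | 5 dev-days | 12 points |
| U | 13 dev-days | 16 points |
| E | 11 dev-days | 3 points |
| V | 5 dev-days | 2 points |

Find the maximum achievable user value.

36

A + M + U: effort 10 + 5 + 13 = 28 ≤ 32, user value 8 + 12 + 16 = 36.
M + U + E: effort 5 + 13 + 11 = 29 ≤ 32, user value 12 + 16 + 3 = 31.
M + U + V: effort 5 + 13 + 5 = 23 ≤ 32, user value 12 + 16 + 2 = 30.
Best is A, M, and U with total user value 36.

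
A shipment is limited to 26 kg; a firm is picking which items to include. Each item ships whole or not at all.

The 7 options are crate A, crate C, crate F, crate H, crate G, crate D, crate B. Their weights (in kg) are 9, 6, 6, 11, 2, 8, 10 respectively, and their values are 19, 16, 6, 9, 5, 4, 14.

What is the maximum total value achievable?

Treat it as a binary knapsack problem.
Take crate A, crate C, and crate B: weight 9 + 6 + 10 = 25 ≤ 26, value 19 + 16 + 14 = 49.
No other feasible combination does better.

49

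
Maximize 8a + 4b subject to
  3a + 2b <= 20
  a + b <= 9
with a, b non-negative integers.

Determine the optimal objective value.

(a,b)=(6,1): 3·6+2·1=20≤20, 1·6+1·1=7≤9, objective 52.
(a,b)=(6,0): 3·6+2·0=18≤20, 1·6+1·0=6≤9, objective 48.
(a,b)=(5,2): 3·5+2·2=19≤20, 1·5+1·2=7≤9, objective 48.
No feasible integer point exceeds 52.

52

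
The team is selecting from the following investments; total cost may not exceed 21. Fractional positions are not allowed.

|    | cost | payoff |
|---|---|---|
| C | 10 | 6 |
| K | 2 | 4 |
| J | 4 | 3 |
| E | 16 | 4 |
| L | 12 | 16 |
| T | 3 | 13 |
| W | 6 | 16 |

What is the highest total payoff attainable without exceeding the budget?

Allowing fractional choices, the relaxed optimum would be about 46.3, but investments are indivisible.
C + K + T + W: cost 10 + 2 + 3 + 6 = 21 ≤ 21, payoff 6 + 4 + 13 + 16 = 39.
L + T + W: cost 12 + 3 + 6 = 21 ≤ 21, payoff 16 + 13 + 16 = 45.
Best is L, T, and W with total payoff 45.

45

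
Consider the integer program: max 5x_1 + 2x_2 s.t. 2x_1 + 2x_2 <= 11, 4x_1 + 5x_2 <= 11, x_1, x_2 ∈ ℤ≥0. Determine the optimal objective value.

(x_1,x_2)=(2,0): 2·2+2·0=4≤11, 4·2+5·0=8≤11, objective 10.
(x_1,x_2)=(1,1): 2·1+2·1=4≤11, 4·1+5·1=9≤11, objective 7.
(x_1,x_2)=(1,0): 2·1+2·0=2≤11, 4·1+5·0=4≤11, objective 5.
Maximum is 10 at (x_1,x_2)=(2,0).

10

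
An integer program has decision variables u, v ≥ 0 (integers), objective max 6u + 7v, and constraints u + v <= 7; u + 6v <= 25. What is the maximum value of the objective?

45

(u,v)=(4,3): 1·4+1·3=7≤7, 1·4+6·3=22≤25, objective 45.
(u,v)=(5,2): 1·5+1·2=7≤7, 1·5+6·2=17≤25, objective 44.
(u,v)=(3,3): 1·3+1·3=6≤7, 1·3+6·3=21≤25, objective 39.
(u,v)=(4,2): 1·4+1·2=6≤7, 1·4+6·2=16≤25, objective 38.
No feasible integer point exceeds 45.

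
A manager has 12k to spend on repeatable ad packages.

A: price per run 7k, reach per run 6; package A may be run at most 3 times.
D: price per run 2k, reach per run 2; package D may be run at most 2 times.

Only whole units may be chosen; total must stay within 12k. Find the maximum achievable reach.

This is a bounded integer knapsack.
Take 1×A and 2×D: price 11 ≤ 12, reach 1·6 + 2·2 = 10.
D has the best ratio (2/2) and is taken to its limit of 2; remaining capacity is filled optimally with the others.

10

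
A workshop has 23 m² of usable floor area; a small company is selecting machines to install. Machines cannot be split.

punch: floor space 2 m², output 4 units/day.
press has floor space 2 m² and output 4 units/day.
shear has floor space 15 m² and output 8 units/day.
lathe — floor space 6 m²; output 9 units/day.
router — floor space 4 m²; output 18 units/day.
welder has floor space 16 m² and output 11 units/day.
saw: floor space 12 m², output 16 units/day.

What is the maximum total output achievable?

punch + press + router + saw: floor space 2 + 2 + 4 + 12 = 20 ≤ 23, output 4 + 4 + 18 + 16 = 42.
lathe + router + saw: floor space 6 + 4 + 12 = 22 ≤ 23, output 9 + 18 + 16 = 43.
Best is lathe, router, and saw with total output 43.

43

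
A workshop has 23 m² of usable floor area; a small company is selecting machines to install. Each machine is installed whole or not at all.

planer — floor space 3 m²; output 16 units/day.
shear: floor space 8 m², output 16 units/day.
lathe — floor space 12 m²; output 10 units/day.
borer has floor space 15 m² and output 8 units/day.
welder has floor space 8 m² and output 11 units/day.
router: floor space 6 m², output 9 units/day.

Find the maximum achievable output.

43

Allowing fractional choices, the relaxed optimum would be about 49.2, but machines are indivisible.
planer + shear + lathe: floor space 3 + 8 + 12 = 23 ≤ 23, output 16 + 16 + 10 = 42.
planer + shear + welder: floor space 3 + 8 + 8 = 19 ≤ 23, output 16 + 16 + 11 = 43.
planer + shear + router: floor space 3 + 8 + 6 = 17 ≤ 23, output 16 + 16 + 9 = 41.
Best is planer, shear, and welder with total output 43.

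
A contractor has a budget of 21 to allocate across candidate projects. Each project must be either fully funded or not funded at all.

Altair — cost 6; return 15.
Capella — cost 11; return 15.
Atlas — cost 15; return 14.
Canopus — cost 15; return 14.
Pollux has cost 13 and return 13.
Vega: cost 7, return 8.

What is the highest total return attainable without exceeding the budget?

This is a 0-1 knapsack instance.
Altair + Canopus: cost 6 + 15 = 21 ≤ 21, return 15 + 14 = 29.
Altair + Capella: cost 6 + 11 = 17 ≤ 21, return 15 + 15 = 30.
Altair + Atlas: cost 6 + 15 = 21 ≤ 21, return 15 + 14 = 29.
Best is Altair and Capella with total return 30.

30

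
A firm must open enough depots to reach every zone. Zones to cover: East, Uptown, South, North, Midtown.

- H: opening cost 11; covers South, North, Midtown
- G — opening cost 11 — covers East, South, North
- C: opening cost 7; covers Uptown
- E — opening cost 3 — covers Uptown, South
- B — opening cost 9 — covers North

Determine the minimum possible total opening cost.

25

Choose H, G, and E: together they cover East, Uptown, South, North, Midtown — every zone.
Total opening cost: 11 + 11 + 3 = 25.
No cover costs less than 25.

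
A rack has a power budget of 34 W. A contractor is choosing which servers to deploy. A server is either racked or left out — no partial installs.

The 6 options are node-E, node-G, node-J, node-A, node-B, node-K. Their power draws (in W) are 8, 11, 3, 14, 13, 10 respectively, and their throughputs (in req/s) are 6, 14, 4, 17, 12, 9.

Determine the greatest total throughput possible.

node-G + node-B + node-K: power draw 11 + 13 + 10 = 34 ≤ 34, throughput 14 + 12 + 9 = 35.
node-G + node-J + node-A: power draw 11 + 3 + 14 = 28 ≤ 34, throughput 14 + 4 + 17 = 35.
node-E + node-G + node-A: power draw 8 + 11 + 14 = 33 ≤ 34, throughput 6 + 14 + 17 = 37.
Best is node-E, node-G, and node-A with total throughput 37.

37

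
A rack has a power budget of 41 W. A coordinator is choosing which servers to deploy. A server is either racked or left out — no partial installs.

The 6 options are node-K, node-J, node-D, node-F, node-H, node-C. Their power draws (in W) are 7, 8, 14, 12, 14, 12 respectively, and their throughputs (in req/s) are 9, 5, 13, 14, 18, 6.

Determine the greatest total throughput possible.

46

Treat it as a binary knapsack problem.
Allowing fractional choices, the relaxed optimum would be about 48.4, but servers are indivisible.
node-D + node-F + node-H: power draw 14 + 12 + 14 = 40 ≤ 41, throughput 13 + 14 + 18 = 45.
node-K + node-J + node-F + node-H: power draw 7 + 8 + 12 + 14 = 41 ≤ 41, throughput 9 + 5 + 14 + 18 = 46.
Best is node-K, node-J, node-F, and node-H with total throughput 46.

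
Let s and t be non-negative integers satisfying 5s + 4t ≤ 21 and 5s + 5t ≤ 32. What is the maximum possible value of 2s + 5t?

25

The continuous relaxation peaks at (0, 5.25) with value 26.25; rounding to a feasible lattice point costs some objective.
(s,t)=(0,5): 5·0+4·5=20≤21, 5·0+5·5=25≤32, objective 25.
(s,t)=(1,4): 5·1+4·4=21≤21, 5·1+5·4=25≤32, objective 22.
Maximum is 25 at (s,t)=(0,5).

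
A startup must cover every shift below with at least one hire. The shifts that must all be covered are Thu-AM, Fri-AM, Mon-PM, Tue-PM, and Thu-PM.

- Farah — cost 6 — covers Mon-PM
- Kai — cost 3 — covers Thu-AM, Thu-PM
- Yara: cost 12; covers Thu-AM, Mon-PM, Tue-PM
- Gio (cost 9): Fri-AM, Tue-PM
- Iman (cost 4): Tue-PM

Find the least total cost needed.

18

This is an integer covering problem.
The greedy cost-per-new-shift heuristic would pick Kai, Iman, Farah, and Gio for 22, but a cheaper cover exists.
Choose Farah, Kai, and Gio: together they cover Thu-AM, Fri-AM, Mon-PM, Tue-PM, Thu-PM — every shift.
Total cost: 6 + 3 + 9 = 18.
No cover costs less than 18.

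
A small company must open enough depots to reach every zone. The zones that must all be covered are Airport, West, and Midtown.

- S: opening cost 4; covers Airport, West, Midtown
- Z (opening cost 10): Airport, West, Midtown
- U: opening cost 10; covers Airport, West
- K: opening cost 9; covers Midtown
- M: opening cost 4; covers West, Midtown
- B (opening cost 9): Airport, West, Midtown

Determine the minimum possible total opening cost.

4

S alone covers Airport, West, Midtown — every zone.
Total opening cost: 4.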